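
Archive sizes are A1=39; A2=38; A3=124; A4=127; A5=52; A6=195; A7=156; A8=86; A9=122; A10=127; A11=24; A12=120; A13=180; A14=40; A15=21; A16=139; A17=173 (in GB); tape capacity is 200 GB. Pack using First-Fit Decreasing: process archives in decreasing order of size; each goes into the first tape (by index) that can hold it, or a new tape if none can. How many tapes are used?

Sorted descending: 195, 180, 173, 156, 139, 127, 127, 124, 122, 120, 86, 52, 40, 39, 38, 24, 21.
Put 195 GB in tape 1; 5 GB remain.
Put 180 GB in tape 2; 20 GB remain.
Put 173 GB in tape 3; 27 GB remain.
Put 156 GB in tape 4; 44 GB remain.
Put 139 GB in tape 5; 61 GB remain.
Put 127 GB in tape 6; 73 GB remain.
Put 127 GB in tape 7; 73 GB remain.
Put 124 GB in tape 8; 76 GB remain.
Put 122 GB in tape 9; 78 GB remain.
Put 120 GB in tape 10; 80 GB remain.
Put 86 GB in tape 11; 114 GB remain.
Put 52 GB in tape 5; 9 GB remain.
Put 40 GB in tape 4; 4 GB remain.
Put 39 GB in tape 6; 34 GB remain.
Put 38 GB in tape 7; 35 GB remain.
Put 24 GB in tape 3; 3 GB remain.
Put 21 GB in tape 6; 13 GB remain.
Final tapes: [195] [180] [173,24] [156,40] [139,52] [127,39,21] [127,38] [124] [122] [120] [86].

11 tapes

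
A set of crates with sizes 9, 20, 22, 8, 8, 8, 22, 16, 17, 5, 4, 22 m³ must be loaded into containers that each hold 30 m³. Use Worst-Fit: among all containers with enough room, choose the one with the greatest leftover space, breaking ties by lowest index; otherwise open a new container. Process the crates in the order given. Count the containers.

7

9 m³ → container 1 (remaining 21 m³)
20 m³ → container 1 (remaining 1 m³)
22 m³ → container 2 (remaining 8 m³)
8 m³ → container 2 (remaining 0 m³)
8 m³ → container 3 (remaining 22 m³)
8 m³ → container 3 (remaining 14 m³)
22 m³ → container 4 (remaining 8 m³)
16 m³ → container 5 (remaining 14 m³)
17 m³ → container 6 (remaining 13 m³)
5 m³ → container 3 (remaining 9 m³)
4 m³ → container 5 (remaining 10 m³)
22 m³ → container 7 (remaining 8 m³)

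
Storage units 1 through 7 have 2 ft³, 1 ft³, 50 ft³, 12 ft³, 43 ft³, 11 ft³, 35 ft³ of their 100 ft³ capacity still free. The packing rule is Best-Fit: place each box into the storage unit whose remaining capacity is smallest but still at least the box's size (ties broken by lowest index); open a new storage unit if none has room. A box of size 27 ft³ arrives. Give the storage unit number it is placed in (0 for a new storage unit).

Storage units with room: storage unit 3 (50 ft³), storage unit 5 (43 ft³), storage unit 7 (35 ft³).
Tightest fit is storage unit 7 with 35 ft³ free.

7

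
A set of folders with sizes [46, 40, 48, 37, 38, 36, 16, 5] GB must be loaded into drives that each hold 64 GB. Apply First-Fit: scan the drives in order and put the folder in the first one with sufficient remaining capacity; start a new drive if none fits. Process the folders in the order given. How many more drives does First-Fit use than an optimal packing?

0

First-Fit: [46,16] [40,5] [48] [37] [38] [36] → 6 drives.
6 folders exceed 32 GB (half the capacity), and no two of those can share a drive, so at least 6 drives are needed.
So 6 is already optimal.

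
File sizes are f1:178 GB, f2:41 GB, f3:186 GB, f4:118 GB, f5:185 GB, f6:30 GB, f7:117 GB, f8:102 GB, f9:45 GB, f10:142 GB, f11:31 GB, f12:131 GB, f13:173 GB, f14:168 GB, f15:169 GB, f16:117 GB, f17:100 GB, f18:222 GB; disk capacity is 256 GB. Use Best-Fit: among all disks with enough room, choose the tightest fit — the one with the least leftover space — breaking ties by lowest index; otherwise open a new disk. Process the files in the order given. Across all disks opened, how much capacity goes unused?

561

Put f1 (178 GB) in disk 1; 78 GB remain.
Put f2 (41 GB) in disk 1; 37 GB remain.
Put f3 (186 GB) in disk 2; 70 GB remain.
Put f4 (118 GB) in disk 3; 138 GB remain.
Put f5 (185 GB) in disk 4; 71 GB remain.
Put f6 (30 GB) in disk 1; 7 GB remain.
Put f7 (117 GB) in disk 3; 21 GB remain.
Put f8 (102 GB) in disk 5; 154 GB remain.
Put f9 (45 GB) in disk 2; 25 GB remain.
Put f10 (142 GB) in disk 5; 12 GB remain.
Put f11 (31 GB) in disk 4; 40 GB remain.
Put f12 (131 GB) in disk 6; 125 GB remain.
Put f13 (173 GB) in disk 7; 83 GB remain.
Put f14 (168 GB) in disk 8; 88 GB remain.
Put f15 (169 GB) in disk 9; 87 GB remain.
Put f16 (117 GB) in disk 6; 8 GB remain.
Put f17 (100 GB) in disk 10; 156 GB remain.
Put f18 (222 GB) in disk 11; 34 GB remain.
11 disks × 256 GB = 2816 GB; used 2255 GB; unused 561 GB.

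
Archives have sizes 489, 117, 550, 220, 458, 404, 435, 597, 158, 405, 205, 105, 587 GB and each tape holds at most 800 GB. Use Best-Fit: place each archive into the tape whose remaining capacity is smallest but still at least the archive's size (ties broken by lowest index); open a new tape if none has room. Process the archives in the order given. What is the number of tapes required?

8

489 GB → tape 1 (remaining 311 GB)
117 GB → tape 1 (remaining 194 GB)
550 GB → tape 2 (remaining 250 GB)
220 GB → tape 2 (remaining 30 GB)
458 GB → tape 3 (remaining 342 GB)
404 GB → tape 4 (remaining 396 GB)
435 GB → tape 5 (remaining 365 GB)
597 GB → tape 6 (remaining 203 GB)
158 GB → tape 1 (remaining 36 GB)
405 GB → tape 7 (remaining 395 GB)
205 GB → tape 3 (remaining 137 GB)
105 GB → tape 3 (remaining 32 GB)
587 GB → tape 8 (remaining 213 GB)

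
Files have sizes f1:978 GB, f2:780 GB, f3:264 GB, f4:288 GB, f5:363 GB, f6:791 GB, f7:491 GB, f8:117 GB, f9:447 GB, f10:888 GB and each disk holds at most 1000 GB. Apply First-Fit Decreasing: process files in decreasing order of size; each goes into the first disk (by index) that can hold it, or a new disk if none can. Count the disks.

Sorted descending: 978, 888, 791, 780, 491, 447, 363, 288, 264, 117.
Put 978 GB in disk 1; 22 GB remain.
Put 888 GB in disk 2; 112 GB remain.
Put 791 GB in disk 3; 209 GB remain.
Put 780 GB in disk 4; 220 GB remain.
Put 491 GB in disk 5; 509 GB remain.
Put 447 GB in disk 5; 62 GB remain.
Put 363 GB in disk 6; 637 GB remain.
Put 288 GB in disk 6; 349 GB remain.
Put 264 GB in disk 6; 85 GB remain.
Put 117 GB in disk 3; 92 GB remain.
Final disks: [978] [888] [791,117] [780] [491,447] [363,288,264].

6 disks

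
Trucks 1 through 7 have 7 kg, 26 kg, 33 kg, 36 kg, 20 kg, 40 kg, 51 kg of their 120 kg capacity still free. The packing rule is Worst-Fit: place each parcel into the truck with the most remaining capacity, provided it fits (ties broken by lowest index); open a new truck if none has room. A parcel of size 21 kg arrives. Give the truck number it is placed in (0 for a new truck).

7

Trucks with room: truck 2 (26 kg), truck 3 (33 kg), truck 4 (36 kg), truck 6 (40 kg), truck 7 (51 kg).
Most room is truck 7 with 51 kg free.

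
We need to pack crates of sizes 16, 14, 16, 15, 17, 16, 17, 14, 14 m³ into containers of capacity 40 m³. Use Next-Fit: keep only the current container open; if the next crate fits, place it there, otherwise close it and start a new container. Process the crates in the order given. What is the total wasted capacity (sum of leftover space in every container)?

61

Put 16 m³ in container 1; 24 m³ remain.
Put 14 m³ in container 1; 10 m³ remain.
Put 16 m³ in container 2; 24 m³ remain.
Put 15 m³ in container 2; 9 m³ remain.
Put 17 m³ in container 3; 23 m³ remain.
Put 16 m³ in container 3; 7 m³ remain.
Put 17 m³ in container 4; 23 m³ remain.
Put 14 m³ in container 4; 9 m³ remain.
Put 14 m³ in container 5; 26 m³ remain.
5 containers × 40 m³ = 200 m³; used 139 m³; unused 61 m³.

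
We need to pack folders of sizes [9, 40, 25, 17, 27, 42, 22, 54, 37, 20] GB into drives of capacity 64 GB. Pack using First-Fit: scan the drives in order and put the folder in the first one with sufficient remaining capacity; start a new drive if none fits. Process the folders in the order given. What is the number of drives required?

drive 1: place 9 GB, 55 GB left
drive 1: place 40 GB, 15 GB left
drive 2: place 25 GB, 39 GB left
drive 2: place 17 GB, 22 GB left
drive 3: place 27 GB, 37 GB left
drive 4: place 42 GB, 22 GB left
drive 2: place 22 GB, 0 GB left
drive 5: place 54 GB, 10 GB left
drive 3: place 37 GB, 0 GB left
drive 4: place 20 GB, 2 GB left

5 drives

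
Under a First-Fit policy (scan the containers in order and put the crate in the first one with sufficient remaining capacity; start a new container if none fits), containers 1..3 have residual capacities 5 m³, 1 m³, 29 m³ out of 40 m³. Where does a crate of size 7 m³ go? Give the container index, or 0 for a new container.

Containers with room: container 3 (29 m³).
The first with room is container 3.

3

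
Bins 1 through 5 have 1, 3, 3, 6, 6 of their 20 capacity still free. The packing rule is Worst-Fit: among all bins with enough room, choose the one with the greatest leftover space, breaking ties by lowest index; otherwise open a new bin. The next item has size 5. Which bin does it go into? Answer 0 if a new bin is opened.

Bins with room: bin 4 (6), bin 5 (6).
Most room is bin 4 with 6 free.

4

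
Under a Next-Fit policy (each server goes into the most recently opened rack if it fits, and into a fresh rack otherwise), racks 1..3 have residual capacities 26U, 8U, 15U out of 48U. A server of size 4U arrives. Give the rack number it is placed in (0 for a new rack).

3

Next-Fit only looks at rack 3, which has 15U free.
4U fits there.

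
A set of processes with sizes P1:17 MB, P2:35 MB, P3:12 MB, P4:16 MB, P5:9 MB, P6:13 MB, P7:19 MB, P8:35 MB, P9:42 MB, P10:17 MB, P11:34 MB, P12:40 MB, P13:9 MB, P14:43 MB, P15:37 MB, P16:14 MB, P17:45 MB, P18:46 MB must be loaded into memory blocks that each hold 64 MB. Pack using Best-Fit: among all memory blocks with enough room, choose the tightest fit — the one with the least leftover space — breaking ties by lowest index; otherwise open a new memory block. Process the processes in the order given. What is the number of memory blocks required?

memory block 1: place P1 (17 MB), 47 MB left
memory block 1: place P2 (35 MB), 12 MB left
memory block 1: place P3 (12 MB), 0 MB left
memory block 2: place P4 (16 MB), 48 MB left
memory block 2: place P5 (9 MB), 39 MB left
memory block 2: place P6 (13 MB), 26 MB left
memory block 2: place P7 (19 MB), 7 MB left
memory block 3: place P8 (35 MB), 29 MB left
memory block 4: place P9 (42 MB), 22 MB left
memory block 4: place P10 (17 MB), 5 MB left
memory block 5: place P11 (34 MB), 30 MB left
memory block 6: place P12 (40 MB), 24 MB left
memory block 6: place P13 (9 MB), 15 MB left
memory block 7: place P14 (43 MB), 21 MB left
memory block 8: place P15 (37 MB), 27 MB left
memory block 6: place P16 (14 MB), 1 MB left
memory block 9: place P17 (45 MB), 19 MB left
memory block 10: place P18 (46 MB), 18 MB left

10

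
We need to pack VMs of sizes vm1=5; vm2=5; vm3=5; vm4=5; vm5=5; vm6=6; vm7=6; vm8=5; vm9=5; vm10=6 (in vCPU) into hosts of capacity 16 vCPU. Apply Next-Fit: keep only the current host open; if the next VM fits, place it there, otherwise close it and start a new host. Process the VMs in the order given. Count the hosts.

4

Put vm1 (5 vCPU) in host 1; 11 vCPU remain.
Put vm2 (5 vCPU) in host 1; 6 vCPU remain.
Put vm3 (5 vCPU) in host 1; 1 vCPU remain.
Put vm4 (5 vCPU) in host 2; 11 vCPU remain.
Put vm5 (5 vCPU) in host 2; 6 vCPU remain.
Put vm6 (6 vCPU) in host 2; 0 vCPU remain.
Put vm7 (6 vCPU) in host 3; 10 vCPU remain.
Put vm8 (5 vCPU) in host 3; 5 vCPU remain.
Put vm9 (5 vCPU) in host 3; 0 vCPU remain.
Put vm10 (6 vCPU) in host 4; 10 vCPU remain.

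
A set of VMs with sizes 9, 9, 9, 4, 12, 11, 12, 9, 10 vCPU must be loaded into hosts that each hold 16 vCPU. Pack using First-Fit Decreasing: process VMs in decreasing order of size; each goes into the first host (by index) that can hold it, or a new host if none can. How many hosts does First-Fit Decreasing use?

8 hosts

Sorted descending: 12, 12, 11, 10, 9, 9, 9, 9, 4.
host 1: place 12 vCPU, 4 vCPU left
host 2: place 12 vCPU, 4 vCPU left
host 3: place 11 vCPU, 5 vCPU left
host 4: place 10 vCPU, 6 vCPU left
host 5: place 9 vCPU, 7 vCPU left
host 6: place 9 vCPU, 7 vCPU left
host 7: place 9 vCPU, 7 vCPU left
host 8: place 9 vCPU, 7 vCPU left
host 1: place 4 vCPU, 0 vCPU left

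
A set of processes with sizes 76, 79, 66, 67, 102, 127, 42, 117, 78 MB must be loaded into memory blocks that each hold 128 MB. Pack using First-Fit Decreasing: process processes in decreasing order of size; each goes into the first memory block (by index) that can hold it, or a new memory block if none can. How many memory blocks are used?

8 memory blocks

Sorted descending: 127, 117, 102, 79, 78, 76, 67, 66, 42.
memory block 1: place 127 MB, 1 MB left
memory block 2: place 117 MB, 11 MB left
memory block 3: place 102 MB, 26 MB left
memory block 4: place 79 MB, 49 MB left
memory block 5: place 78 MB, 50 MB left
memory block 6: place 76 MB, 52 MB left
memory block 7: place 67 MB, 61 MB left
memory block 8: place 66 MB, 62 MB left
memory block 4: place 42 MB, 7 MB left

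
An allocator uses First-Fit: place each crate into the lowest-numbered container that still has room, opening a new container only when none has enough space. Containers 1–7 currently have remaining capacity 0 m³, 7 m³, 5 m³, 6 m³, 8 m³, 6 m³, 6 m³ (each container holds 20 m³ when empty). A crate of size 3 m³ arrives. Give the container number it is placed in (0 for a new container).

2

Containers with room: container 2 (7 m³), container 3 (5 m³), container 4 (6 m³), container 5 (8 m³), container 6 (6 m³), container 7 (6 m³).
The first with room is container 2.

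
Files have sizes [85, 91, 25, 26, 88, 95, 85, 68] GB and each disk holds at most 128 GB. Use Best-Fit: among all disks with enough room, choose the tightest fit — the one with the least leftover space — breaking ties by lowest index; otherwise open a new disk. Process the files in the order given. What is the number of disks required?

6 disks

disk 1: place 85 GB, 43 GB left
disk 2: place 91 GB, 37 GB left
disk 2: place 25 GB, 12 GB left
disk 1: place 26 GB, 17 GB left
disk 3: place 88 GB, 40 GB left
disk 4: place 95 GB, 33 GB left
disk 5: place 85 GB, 43 GB left
disk 6: place 68 GB, 60 GB left
Final disks: [85,26] [91,25] [88] [95] [85] [68].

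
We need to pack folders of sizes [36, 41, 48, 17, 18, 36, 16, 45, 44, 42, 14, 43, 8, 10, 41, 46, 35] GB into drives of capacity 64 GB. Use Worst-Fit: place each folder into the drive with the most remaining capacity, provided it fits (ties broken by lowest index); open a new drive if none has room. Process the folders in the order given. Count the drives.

11 drives

36 GB → drive 1 (remaining 28 GB)
41 GB → drive 2 (remaining 23 GB)
48 GB → drive 3 (remaining 16 GB)
17 GB → drive 1 (remaining 11 GB)
18 GB → drive 2 (remaining 5 GB)
36 GB → drive 4 (remaining 28 GB)
16 GB → drive 4 (remaining 12 GB)
45 GB → drive 5 (remaining 19 GB)
44 GB → drive 6 (remaining 20 GB)
42 GB → drive 7 (remaining 22 GB)
14 GB → drive 7 (remaining 8 GB)
43 GB → drive 8 (remaining 21 GB)
8 GB → drive 8 (remaining 13 GB)
10 GB → drive 6 (remaining 10 GB)
41 GB → drive 9 (remaining 23 GB)
46 GB → drive 10 (remaining 18 GB)
35 GB → drive 11 (remaining 29 GB)
Final drives: [36,17] [41,18] [48] [36,16] [45] [44,10] [42,14] [43,8] [41] [46] [35].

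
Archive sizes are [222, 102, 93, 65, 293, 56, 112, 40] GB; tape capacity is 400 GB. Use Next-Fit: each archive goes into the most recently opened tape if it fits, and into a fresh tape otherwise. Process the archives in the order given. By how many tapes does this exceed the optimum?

Next-Fit: [222,102] [93,65] [293,56] [112,40] → 4 tapes.
Total size 983 GB; any packing needs at least ⌈983/400⌉ = 3 tapes.
An optimal packing achieves that bound: [293,102] [222,112,65] [93,56,40] → 3 tapes.
Excess: 4 − 3 = 1.

1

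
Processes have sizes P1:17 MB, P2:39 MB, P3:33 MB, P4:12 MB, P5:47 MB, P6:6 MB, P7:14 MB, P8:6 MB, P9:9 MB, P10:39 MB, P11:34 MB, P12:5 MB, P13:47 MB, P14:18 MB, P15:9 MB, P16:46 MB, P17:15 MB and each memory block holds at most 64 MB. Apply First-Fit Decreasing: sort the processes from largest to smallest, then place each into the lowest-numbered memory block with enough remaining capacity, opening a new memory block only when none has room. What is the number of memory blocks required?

7

Sorted descending: 47, 47, 46, 39, 39, 34, 33, 18, 17, 15, 14, 12, 9, 9, 6, 6, 5.
Put 47 MB in memory block 1; 17 MB remain.
Put 47 MB in memory block 2; 17 MB remain.
Put 46 MB in memory block 3; 18 MB remain.
Put 39 MB in memory block 4; 25 MB remain.
Put 39 MB in memory block 5; 25 MB remain.
Put 34 MB in memory block 6; 30 MB remain.
Put 33 MB in memory block 7; 31 MB remain.
Put 18 MB in memory block 3; 0 MB remain.
Put 17 MB in memory block 1; 0 MB remain.
Put 15 MB in memory block 2; 2 MB remain.
Put 14 MB in memory block 4; 11 MB remain.
Put 12 MB in memory block 5; 13 MB remain.
Put 9 MB in memory block 4; 2 MB remain.
Put 9 MB in memory block 5; 4 MB remain.
Put 6 MB in memory block 6; 24 MB remain.
Put 6 MB in memory block 6; 18 MB remain.
Put 5 MB in memory block 6; 13 MB remain.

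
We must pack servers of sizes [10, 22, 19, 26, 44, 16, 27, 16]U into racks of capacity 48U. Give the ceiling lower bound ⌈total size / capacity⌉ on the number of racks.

Total size = 10 + 22 + 19 + 26 + 44 + 16 + 27 + 16 = 180U.
⌈180 / 48⌉ = 4.

4 racks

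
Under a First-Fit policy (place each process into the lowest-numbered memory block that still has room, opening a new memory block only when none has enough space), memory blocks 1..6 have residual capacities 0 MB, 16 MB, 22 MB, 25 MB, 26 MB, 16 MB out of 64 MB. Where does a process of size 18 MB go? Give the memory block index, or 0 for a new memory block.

3

Memory blocks with room: memory block 3 (22 MB), memory block 4 (25 MB), memory block 5 (26 MB).
The first with room is memory block 3.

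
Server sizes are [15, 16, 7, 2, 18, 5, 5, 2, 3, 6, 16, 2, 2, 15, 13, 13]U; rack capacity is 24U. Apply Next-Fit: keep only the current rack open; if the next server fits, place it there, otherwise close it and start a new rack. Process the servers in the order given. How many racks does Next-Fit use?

15U → rack 1 (remaining 9U)
16U → rack 2 (remaining 8U)
7U → rack 2 (remaining 1U)
2U → rack 3 (remaining 22U)
18U → rack 3 (remaining 4U)
5U → rack 4 (remaining 19U)
5U → rack 4 (remaining 14U)
2U → rack 4 (remaining 12U)
3U → rack 4 (remaining 9U)
6U → rack 4 (remaining 3U)
16U → rack 5 (remaining 8U)
2U → rack 5 (remaining 6U)
2U → rack 5 (remaining 4U)
15U → rack 6 (remaining 9U)
13U → rack 7 (remaining 11U)
13U → rack 8 (remaining 11U)

8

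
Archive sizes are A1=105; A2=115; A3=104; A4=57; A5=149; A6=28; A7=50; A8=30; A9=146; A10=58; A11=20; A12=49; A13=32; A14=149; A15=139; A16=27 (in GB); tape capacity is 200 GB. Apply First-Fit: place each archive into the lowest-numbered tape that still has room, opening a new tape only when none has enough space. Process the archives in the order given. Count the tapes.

7

Put A1 (105 GB) in tape 1; 95 GB remain.
Put A2 (115 GB) in tape 2; 85 GB remain.
Put A3 (104 GB) in tape 3; 96 GB remain.
Put A4 (57 GB) in tape 1; 38 GB remain.
Put A5 (149 GB) in tape 4; 51 GB remain.
Put A6 (28 GB) in tape 1; 10 GB remain.
Put A7 (50 GB) in tape 2; 35 GB remain.
Put A8 (30 GB) in tape 2; 5 GB remain.
Put A9 (146 GB) in tape 5; 54 GB remain.
Put A10 (58 GB) in tape 3; 38 GB remain.
Put A11 (20 GB) in tape 3; 18 GB remain.
Put A12 (49 GB) in tape 4; 2 GB remain.
Put A13 (32 GB) in tape 5; 22 GB remain.
Put A14 (149 GB) in tape 6; 51 GB remain.
Put A15 (139 GB) in tape 7; 61 GB remain.
Put A16 (27 GB) in tape 6; 24 GB remain.
Final tapes: [105,57,28] [115,50,30] [104,58,20] [149,49] [146,32] [149,27] [139].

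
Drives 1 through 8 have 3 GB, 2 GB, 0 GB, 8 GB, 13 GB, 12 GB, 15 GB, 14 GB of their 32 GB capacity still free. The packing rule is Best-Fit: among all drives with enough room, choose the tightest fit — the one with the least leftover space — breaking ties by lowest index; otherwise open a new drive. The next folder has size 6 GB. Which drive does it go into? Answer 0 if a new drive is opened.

Drives with room: drive 4 (8 GB), drive 5 (13 GB), drive 6 (12 GB), drive 7 (15 GB), drive 8 (14 GB).
Tightest fit is drive 4 with 8 GB free.

4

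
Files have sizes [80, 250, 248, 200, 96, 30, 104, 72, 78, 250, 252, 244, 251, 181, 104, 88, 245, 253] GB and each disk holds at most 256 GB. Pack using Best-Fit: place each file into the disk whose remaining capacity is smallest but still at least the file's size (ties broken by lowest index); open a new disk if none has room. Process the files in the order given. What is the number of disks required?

13

Put 80 GB in disk 1; 176 GB remain.
Put 250 GB in disk 2; 6 GB remain.
Put 248 GB in disk 3; 8 GB remain.
Put 200 GB in disk 4; 56 GB remain.
Put 96 GB in disk 1; 80 GB remain.
Put 30 GB in disk 4; 26 GB remain.
Put 104 GB in disk 5; 152 GB remain.
Put 72 GB in disk 1; 8 GB remain.
Put 78 GB in disk 5; 74 GB remain.
Put 250 GB in disk 6; 6 GB remain.
Put 252 GB in disk 7; 4 GB remain.
Put 244 GB in disk 8; 12 GB remain.
Put 251 GB in disk 9; 5 GB remain.
Put 181 GB in disk 10; 75 GB remain.
Put 104 GB in disk 11; 152 GB remain.
Put 88 GB in disk 11; 64 GB remain.
Put 245 GB in disk 12; 11 GB remain.
Put 253 GB in disk 13; 3 GB remain.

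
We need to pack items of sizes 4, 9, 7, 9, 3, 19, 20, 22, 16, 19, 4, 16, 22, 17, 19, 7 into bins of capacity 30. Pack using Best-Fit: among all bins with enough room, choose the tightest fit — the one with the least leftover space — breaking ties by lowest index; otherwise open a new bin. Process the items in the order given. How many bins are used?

10

bin 1: place 4, 26 left
bin 1: place 9, 17 left
bin 1: place 7, 10 left
bin 1: place 9, 1 left
bin 2: place 3, 27 left
bin 2: place 19, 8 left
bin 3: place 20, 10 left
bin 4: place 22, 8 left
bin 5: place 16, 14 left
bin 6: place 19, 11 left
bin 2: place 4, 4 left
bin 7: place 16, 14 left
bin 8: place 22, 8 left
bin 9: place 17, 13 left
bin 10: place 19, 11 left
bin 4: place 7, 1 left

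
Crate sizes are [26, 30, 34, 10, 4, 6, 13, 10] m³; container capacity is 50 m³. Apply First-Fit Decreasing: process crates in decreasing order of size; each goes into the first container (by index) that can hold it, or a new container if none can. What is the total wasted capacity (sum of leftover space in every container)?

Sorted descending: 34, 30, 26, 13, 10, 10, 6, 4.
Put 34 m³ in container 1; 16 m³ remain.
Put 30 m³ in container 2; 20 m³ remain.
Put 26 m³ in container 3; 24 m³ remain.
Put 13 m³ in container 1; 3 m³ remain.
Put 10 m³ in container 2; 10 m³ remain.
Put 10 m³ in container 2; 0 m³ remain.
Put 6 m³ in container 3; 18 m³ remain.
Put 4 m³ in container 3; 14 m³ remain.
3 containers × 50 m³ = 150 m³; used 133 m³; unused 17 m³.

17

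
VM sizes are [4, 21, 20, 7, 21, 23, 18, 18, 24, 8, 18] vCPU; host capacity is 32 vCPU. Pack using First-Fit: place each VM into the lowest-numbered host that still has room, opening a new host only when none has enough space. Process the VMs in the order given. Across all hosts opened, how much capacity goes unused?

4 vCPU → host 1 (remaining 28 vCPU)
21 vCPU → host 1 (remaining 7 vCPU)
20 vCPU → host 2 (remaining 12 vCPU)
7 vCPU → host 1 (remaining 0 vCPU)
21 vCPU → host 3 (remaining 11 vCPU)
23 vCPU → host 4 (remaining 9 vCPU)
18 vCPU → host 5 (remaining 14 vCPU)
18 vCPU → host 6 (remaining 14 vCPU)
24 vCPU → host 7 (remaining 8 vCPU)
8 vCPU → host 2 (remaining 4 vCPU)
18 vCPU → host 8 (remaining 14 vCPU)
8 hosts × 32 vCPU = 256 vCPU; used 182 vCPU; unused 74 vCPU.

74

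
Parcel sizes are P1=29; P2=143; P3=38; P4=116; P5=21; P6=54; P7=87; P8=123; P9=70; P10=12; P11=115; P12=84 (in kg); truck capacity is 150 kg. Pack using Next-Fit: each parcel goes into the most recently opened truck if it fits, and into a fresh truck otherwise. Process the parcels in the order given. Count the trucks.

9

Put P1 (29 kg) in truck 1; 121 kg remain.
Put P2 (143 kg) in truck 2; 7 kg remain.
Put P3 (38 kg) in truck 3; 112 kg remain.
Put P4 (116 kg) in truck 4; 34 kg remain.
Put P5 (21 kg) in truck 4; 13 kg remain.
Put P6 (54 kg) in truck 5; 96 kg remain.
Put P7 (87 kg) in truck 5; 9 kg remain.
Put P8 (123 kg) in truck 6; 27 kg remain.
Put P9 (70 kg) in truck 7; 80 kg remain.
Put P10 (12 kg) in truck 7; 68 kg remain.
Put P11 (115 kg) in truck 8; 35 kg remain.
Put P12 (84 kg) in truck 9; 66 kg remain.
Final trucks: [29] [143] [38] [116,21] [54,87] [123] [70,12] [115] [84].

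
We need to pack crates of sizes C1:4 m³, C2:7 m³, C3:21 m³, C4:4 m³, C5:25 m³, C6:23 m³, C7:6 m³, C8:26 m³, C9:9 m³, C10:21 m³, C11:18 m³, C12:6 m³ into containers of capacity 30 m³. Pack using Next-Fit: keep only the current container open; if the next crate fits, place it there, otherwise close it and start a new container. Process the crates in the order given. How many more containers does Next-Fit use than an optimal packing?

Next-Fit: [4,7] [21,4] [25] [23,6] [26] [9,21] [18,6] → 7 containers.
Total size 170 m³; any packing needs at least ⌈170/30⌉ = 6 containers.
An optimal packing achieves that bound: [26,4] [25,4] [23,7] [21,9] [21,6] [18,6] → 6 containers.
Excess: 7 − 6 = 1.

1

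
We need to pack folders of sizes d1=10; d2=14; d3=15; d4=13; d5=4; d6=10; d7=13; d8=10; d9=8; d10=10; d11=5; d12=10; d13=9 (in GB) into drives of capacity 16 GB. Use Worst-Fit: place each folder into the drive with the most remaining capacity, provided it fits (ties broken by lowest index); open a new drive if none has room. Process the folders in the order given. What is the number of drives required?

Put d1 (10 GB) in drive 1; 6 GB remain.
Put d2 (14 GB) in drive 2; 2 GB remain.
Put d3 (15 GB) in drive 3; 1 GB remain.
Put d4 (13 GB) in drive 4; 3 GB remain.
Put d5 (4 GB) in drive 1; 2 GB remain.
Put d6 (10 GB) in drive 5; 6 GB remain.
Put d7 (13 GB) in drive 6; 3 GB remain.
Put d8 (10 GB) in drive 7; 6 GB remain.
Put d9 (8 GB) in drive 8; 8 GB remain.
Put d10 (10 GB) in drive 9; 6 GB remain.
Put d11 (5 GB) in drive 8; 3 GB remain.
Put d12 (10 GB) in drive 10; 6 GB remain.
Put d13 (9 GB) in drive 11; 7 GB remain.

11 drives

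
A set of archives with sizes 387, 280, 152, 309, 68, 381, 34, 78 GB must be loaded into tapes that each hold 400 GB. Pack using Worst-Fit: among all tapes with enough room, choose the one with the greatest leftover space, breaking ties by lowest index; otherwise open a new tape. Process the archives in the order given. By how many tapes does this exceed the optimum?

Worst-Fit: [387] [280] [152,68,34,78] [309] [381] → 5 tapes.
Total size 1689 GB; any packing needs at least ⌈1689/400⌉ = 5 tapes.
So 5 is already optimal.

0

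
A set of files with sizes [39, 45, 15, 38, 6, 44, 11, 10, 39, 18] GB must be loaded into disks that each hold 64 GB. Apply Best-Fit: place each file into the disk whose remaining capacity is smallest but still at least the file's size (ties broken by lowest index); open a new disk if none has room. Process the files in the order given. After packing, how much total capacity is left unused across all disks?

Put 39 GB in disk 1; 25 GB remain.
Put 45 GB in disk 2; 19 GB remain.
Put 15 GB in disk 2; 4 GB remain.
Put 38 GB in disk 3; 26 GB remain.
Put 6 GB in disk 1; 19 GB remain.
Put 44 GB in disk 4; 20 GB remain.
Put 11 GB in disk 1; 8 GB remain.
Put 10 GB in disk 4; 10 GB remain.
Put 39 GB in disk 5; 25 GB remain.
Put 18 GB in disk 5; 7 GB remain.
5 disks × 64 GB = 320 GB; used 265 GB; unused 55 GB.

55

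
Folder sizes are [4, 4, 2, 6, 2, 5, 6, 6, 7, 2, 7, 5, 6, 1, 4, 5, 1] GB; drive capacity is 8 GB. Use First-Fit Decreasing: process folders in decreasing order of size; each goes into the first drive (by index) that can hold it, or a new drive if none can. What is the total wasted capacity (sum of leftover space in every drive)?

Sorted descending: 7, 7, 6, 6, 6, 6, 5, 5, 5, 4, 4, 4, 2, 2, 2, 1, 1.
drive 1: place 7 GB, 1 GB left
drive 2: place 7 GB, 1 GB left
drive 3: place 6 GB, 2 GB left
drive 4: place 6 GB, 2 GB left
drive 5: place 6 GB, 2 GB left
drive 6: place 6 GB, 2 GB left
drive 7: place 5 GB, 3 GB left
drive 8: place 5 GB, 3 GB left
drive 9: place 5 GB, 3 GB left
drive 10: place 4 GB, 4 GB left
drive 10: place 4 GB, 0 GB left
drive 11: place 4 GB, 4 GB left
drive 3: place 2 GB, 0 GB left
drive 4: place 2 GB, 0 GB left
drive 5: place 2 GB, 0 GB left
drive 1: place 1 GB, 0 GB left
drive 2: place 1 GB, 0 GB left
11 drives × 8 GB = 88 GB; used 73 GB; unused 15 GB.

15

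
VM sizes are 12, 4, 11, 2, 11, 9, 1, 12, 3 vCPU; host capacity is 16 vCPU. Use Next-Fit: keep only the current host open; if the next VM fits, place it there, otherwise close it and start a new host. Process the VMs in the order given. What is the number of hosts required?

Put 12 vCPU in host 1; 4 vCPU remain.
Put 4 vCPU in host 1; 0 vCPU remain.
Put 11 vCPU in host 2; 5 vCPU remain.
Put 2 vCPU in host 2; 3 vCPU remain.
Put 11 vCPU in host 3; 5 vCPU remain.
Put 9 vCPU in host 4; 7 vCPU remain.
Put 1 vCPU in host 4; 6 vCPU remain.
Put 12 vCPU in host 5; 4 vCPU remain.
Put 3 vCPU in host 5; 1 vCPU remain.

5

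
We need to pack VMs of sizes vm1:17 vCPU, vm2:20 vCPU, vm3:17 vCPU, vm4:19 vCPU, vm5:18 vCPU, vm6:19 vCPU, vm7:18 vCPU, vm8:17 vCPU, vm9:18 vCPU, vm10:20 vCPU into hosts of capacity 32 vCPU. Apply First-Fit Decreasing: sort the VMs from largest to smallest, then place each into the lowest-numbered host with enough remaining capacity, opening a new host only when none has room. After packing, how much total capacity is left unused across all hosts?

Sorted descending: 20, 20, 19, 19, 18, 18, 18, 17, 17, 17.
host 1: place 20 vCPU, 12 vCPU left
host 2: place 20 vCPU, 12 vCPU left
host 3: place 19 vCPU, 13 vCPU left
host 4: place 19 vCPU, 13 vCPU left
host 5: place 18 vCPU, 14 vCPU left
host 6: place 18 vCPU, 14 vCPU left
host 7: place 18 vCPU, 14 vCPU left
host 8: place 17 vCPU, 15 vCPU left
host 9: place 17 vCPU, 15 vCPU left
host 10: place 17 vCPU, 15 vCPU left
10 hosts × 32 vCPU = 320 vCPU; used 183 vCPU; unused 137 vCPU.

137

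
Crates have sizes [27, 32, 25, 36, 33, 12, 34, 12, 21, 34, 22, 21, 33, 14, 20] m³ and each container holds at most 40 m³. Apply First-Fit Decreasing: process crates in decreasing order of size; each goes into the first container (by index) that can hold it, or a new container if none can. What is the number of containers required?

Sorted descending: 36, 34, 34, 33, 33, 32, 27, 25, 22, 21, 21, 20, 14, 12, 12.
Put 36 m³ in container 1; 4 m³ remain.
Put 34 m³ in container 2; 6 m³ remain.
Put 34 m³ in container 3; 6 m³ remain.
Put 33 m³ in container 4; 7 m³ remain.
Put 33 m³ in container 5; 7 m³ remain.
Put 32 m³ in container 6; 8 m³ remain.
Put 27 m³ in container 7; 13 m³ remain.
Put 25 m³ in container 8; 15 m³ remain.
Put 22 m³ in container 9; 18 m³ remain.
Put 21 m³ in container 10; 19 m³ remain.
Put 21 m³ in container 11; 19 m³ remain.
Put 20 m³ in container 12; 20 m³ remain.
Put 14 m³ in container 8; 1 m³ remain.
Put 12 m³ in container 7; 1 m³ remain.
Put 12 m³ in container 9; 6 m³ remain.
Final containers: [36] [34] [34] [33] [33] [32] [27,12] [25,14] [22,12] [21] [21] [20].

12 containers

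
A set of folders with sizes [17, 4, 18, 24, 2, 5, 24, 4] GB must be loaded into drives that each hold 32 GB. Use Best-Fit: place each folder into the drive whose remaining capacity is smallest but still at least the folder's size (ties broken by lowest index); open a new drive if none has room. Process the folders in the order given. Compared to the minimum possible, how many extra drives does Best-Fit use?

Best-Fit: [17,4] [18] [24,2,5] [24,4] → 4 drives.
Total size 98 GB; any packing needs at least ⌈98/32⌉ = 4 drives.
So 4 is already optimal.

0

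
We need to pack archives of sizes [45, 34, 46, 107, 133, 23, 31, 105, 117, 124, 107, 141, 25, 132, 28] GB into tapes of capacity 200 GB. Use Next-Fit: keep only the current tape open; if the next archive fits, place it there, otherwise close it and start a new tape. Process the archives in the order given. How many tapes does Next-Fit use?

9

45 GB → tape 1 (remaining 155 GB)
34 GB → tape 1 (remaining 121 GB)
46 GB → tape 1 (remaining 75 GB)
107 GB → tape 2 (remaining 93 GB)
133 GB → tape 3 (remaining 67 GB)
23 GB → tape 3 (remaining 44 GB)
31 GB → tape 3 (remaining 13 GB)
105 GB → tape 4 (remaining 95 GB)
117 GB → tape 5 (remaining 83 GB)
124 GB → tape 6 (remaining 76 GB)
107 GB → tape 7 (remaining 93 GB)
141 GB → tape 8 (remaining 59 GB)
25 GB → tape 8 (remaining 34 GB)
132 GB → tape 9 (remaining 68 GB)
28 GB → tape 9 (remaining 40 GB)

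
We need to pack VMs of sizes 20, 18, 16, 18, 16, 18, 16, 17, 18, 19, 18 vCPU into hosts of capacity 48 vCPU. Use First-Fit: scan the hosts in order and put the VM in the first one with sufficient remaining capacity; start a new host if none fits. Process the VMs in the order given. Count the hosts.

host 1: place 20 vCPU, 28 vCPU left
host 1: place 18 vCPU, 10 vCPU left
host 2: place 16 vCPU, 32 vCPU left
host 2: place 18 vCPU, 14 vCPU left
host 3: place 16 vCPU, 32 vCPU left
host 3: place 18 vCPU, 14 vCPU left
host 4: place 16 vCPU, 32 vCPU left
host 4: place 17 vCPU, 15 vCPU left
host 5: place 18 vCPU, 30 vCPU left
host 5: place 19 vCPU, 11 vCPU left
host 6: place 18 vCPU, 30 vCPU left
Final hosts: [20,18] [16,18] [16,18] [16,17] [18,19] [18].

6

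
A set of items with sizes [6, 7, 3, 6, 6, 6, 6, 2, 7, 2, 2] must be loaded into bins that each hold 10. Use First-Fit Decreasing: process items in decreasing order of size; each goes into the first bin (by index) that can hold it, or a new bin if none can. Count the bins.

Sorted descending: 7, 7, 6, 6, 6, 6, 6, 3, 2, 2, 2.
7 → bin 1 (remaining 3)
7 → bin 2 (remaining 3)
6 → bin 3 (remaining 4)
6 → bin 4 (remaining 4)
6 → bin 5 (remaining 4)
6 → bin 6 (remaining 4)
6 → bin 7 (remaining 4)
3 → bin 1 (remaining 0)
2 → bin 2 (remaining 1)
2 → bin 3 (remaining 2)
2 → bin 3 (remaining 0)
Final bins: [7,3] [7,2] [6,2,2] [6] [6] [6] [6].

7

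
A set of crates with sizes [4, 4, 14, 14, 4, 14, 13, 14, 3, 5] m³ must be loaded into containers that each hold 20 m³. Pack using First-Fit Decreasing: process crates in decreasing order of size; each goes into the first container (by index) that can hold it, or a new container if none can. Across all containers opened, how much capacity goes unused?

11

Sorted descending: 14, 14, 14, 14, 13, 5, 4, 4, 4, 3.
14 m³ → container 1 (remaining 6 m³)
14 m³ → container 2 (remaining 6 m³)
14 m³ → container 3 (remaining 6 m³)
14 m³ → container 4 (remaining 6 m³)
13 m³ → container 5 (remaining 7 m³)
5 m³ → container 1 (remaining 1 m³)
4 m³ → container 2 (remaining 2 m³)
4 m³ → container 3 (remaining 2 m³)
4 m³ → container 4 (remaining 2 m³)
3 m³ → container 5 (remaining 4 m³)
5 containers × 20 m³ = 100 m³; used 89 m³; unused 11 m³.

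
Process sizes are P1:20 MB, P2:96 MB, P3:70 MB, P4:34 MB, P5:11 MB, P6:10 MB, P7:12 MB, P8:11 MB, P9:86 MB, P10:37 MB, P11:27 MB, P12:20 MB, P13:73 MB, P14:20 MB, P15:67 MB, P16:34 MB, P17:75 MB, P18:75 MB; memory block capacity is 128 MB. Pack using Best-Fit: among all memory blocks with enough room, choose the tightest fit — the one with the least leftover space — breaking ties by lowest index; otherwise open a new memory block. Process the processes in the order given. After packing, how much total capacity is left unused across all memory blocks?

memory block 1: place P1 (20 MB), 108 MB left
memory block 1: place P2 (96 MB), 12 MB left
memory block 2: place P3 (70 MB), 58 MB left
memory block 2: place P4 (34 MB), 24 MB left
memory block 1: place P5 (11 MB), 1 MB left
memory block 2: place P6 (10 MB), 14 MB left
memory block 2: place P7 (12 MB), 2 MB left
memory block 3: place P8 (11 MB), 117 MB left
memory block 3: place P9 (86 MB), 31 MB left
memory block 4: place P10 (37 MB), 91 MB left
memory block 3: place P11 (27 MB), 4 MB left
memory block 4: place P12 (20 MB), 71 MB left
memory block 5: place P13 (73 MB), 55 MB left
memory block 5: place P14 (20 MB), 35 MB left
memory block 4: place P15 (67 MB), 4 MB left
memory block 5: place P16 (34 MB), 1 MB left
memory block 6: place P17 (75 MB), 53 MB left
memory block 7: place P18 (75 MB), 53 MB left
7 memory blocks × 128 MB = 896 MB; used 778 MB; unused 118 MB.

118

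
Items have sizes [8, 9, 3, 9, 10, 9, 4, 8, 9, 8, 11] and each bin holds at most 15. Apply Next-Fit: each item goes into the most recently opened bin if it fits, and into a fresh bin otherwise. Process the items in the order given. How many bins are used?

bin 1: place 8, 7 left
bin 2: place 9, 6 left
bin 2: place 3, 3 left
bin 3: place 9, 6 left
bin 4: place 10, 5 left
bin 5: place 9, 6 left
bin 5: place 4, 2 left
bin 6: place 8, 7 left
bin 7: place 9, 6 left
bin 8: place 8, 7 left
bin 9: place 11, 4 left

9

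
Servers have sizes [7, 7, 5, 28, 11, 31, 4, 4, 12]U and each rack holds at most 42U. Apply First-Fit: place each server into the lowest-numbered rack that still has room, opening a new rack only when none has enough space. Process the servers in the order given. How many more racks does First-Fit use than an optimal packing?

First-Fit: [7,7,5,11,4,4] [28,12] [31] → 3 racks.
Total size 109U; any packing needs at least ⌈109/42⌉ = 3 racks.
So 3 is already optimal.

0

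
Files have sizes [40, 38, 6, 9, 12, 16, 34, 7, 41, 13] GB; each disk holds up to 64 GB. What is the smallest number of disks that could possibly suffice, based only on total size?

Total size = 40 + 38 + 6 + 9 + 12 + 16 + 34 + 7 + 41 + 13 = 216 GB.
⌈216 / 64⌉ = 4.

4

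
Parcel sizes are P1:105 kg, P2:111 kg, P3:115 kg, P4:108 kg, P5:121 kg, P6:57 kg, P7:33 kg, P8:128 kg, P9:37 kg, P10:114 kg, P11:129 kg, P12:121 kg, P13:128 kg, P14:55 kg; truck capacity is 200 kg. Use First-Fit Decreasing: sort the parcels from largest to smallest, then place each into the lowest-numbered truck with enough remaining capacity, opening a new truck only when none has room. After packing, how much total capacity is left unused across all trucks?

Sorted descending: 129, 128, 128, 121, 121, 115, 114, 111, 108, 105, 57, 55, 37, 33.
truck 1: place 129 kg, 71 kg left
truck 2: place 128 kg, 72 kg left
truck 3: place 128 kg, 72 kg left
truck 4: place 121 kg, 79 kg left
truck 5: place 121 kg, 79 kg left
truck 6: place 115 kg, 85 kg left
truck 7: place 114 kg, 86 kg left
truck 8: place 111 kg, 89 kg left
truck 9: place 108 kg, 92 kg left
truck 10: place 105 kg, 95 kg left
truck 1: place 57 kg, 14 kg left
truck 2: place 55 kg, 17 kg left
truck 3: place 37 kg, 35 kg left
truck 3: place 33 kg, 2 kg left
10 trucks × 200 kg = 2000 kg; used 1362 kg; unused 638 kg.

638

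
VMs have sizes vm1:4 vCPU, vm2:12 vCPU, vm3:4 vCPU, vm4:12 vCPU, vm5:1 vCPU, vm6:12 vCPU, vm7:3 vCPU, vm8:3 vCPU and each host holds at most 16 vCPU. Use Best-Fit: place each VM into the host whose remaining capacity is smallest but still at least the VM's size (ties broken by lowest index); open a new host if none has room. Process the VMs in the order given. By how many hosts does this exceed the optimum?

0

Best-Fit: [4,12] [4,12] [1,12,3] [3] → 4 hosts.
Total size 51 vCPU; any packing needs at least ⌈51/16⌉ = 4 hosts.
So 4 is already optimal.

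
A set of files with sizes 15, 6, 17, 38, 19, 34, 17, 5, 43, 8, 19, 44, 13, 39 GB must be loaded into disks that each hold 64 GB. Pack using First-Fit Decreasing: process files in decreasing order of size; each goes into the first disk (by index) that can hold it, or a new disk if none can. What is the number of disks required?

6

Sorted descending: 44, 43, 39, 38, 34, 19, 19, 17, 17, 15, 13, 8, 6, 5.
44 GB → disk 1 (remaining 20 GB)
43 GB → disk 2 (remaining 21 GB)
39 GB → disk 3 (remaining 25 GB)
38 GB → disk 4 (remaining 26 GB)
34 GB → disk 5 (remaining 30 GB)
19 GB → disk 1 (remaining 1 GB)
19 GB → disk 2 (remaining 2 GB)
17 GB → disk 3 (remaining 8 GB)
17 GB → disk 4 (remaining 9 GB)
15 GB → disk 5 (remaining 15 GB)
13 GB → disk 5 (remaining 2 GB)
8 GB → disk 3 (remaining 0 GB)
6 GB → disk 4 (remaining 3 GB)
5 GB → disk 6 (remaining 59 GB)
Final disks: [44,19] [43,19] [39,17,8] [38,17,6] [34,15,13] [5].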